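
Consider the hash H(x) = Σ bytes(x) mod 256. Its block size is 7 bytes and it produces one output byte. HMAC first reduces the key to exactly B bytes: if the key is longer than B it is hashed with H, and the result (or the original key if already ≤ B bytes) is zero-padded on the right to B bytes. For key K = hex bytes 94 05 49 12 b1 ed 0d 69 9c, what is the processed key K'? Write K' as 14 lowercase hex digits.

a4000000000000

|K| = 9 > B = 7, so first hash the key.
H(K): sum = 148+5+73+18+177+237+13+105+156 = 932; mod 256 = 164 → a4.
Zero-pad H(K) = a4 to 7 bytes: K' = a4 00 00 00 00 00 00.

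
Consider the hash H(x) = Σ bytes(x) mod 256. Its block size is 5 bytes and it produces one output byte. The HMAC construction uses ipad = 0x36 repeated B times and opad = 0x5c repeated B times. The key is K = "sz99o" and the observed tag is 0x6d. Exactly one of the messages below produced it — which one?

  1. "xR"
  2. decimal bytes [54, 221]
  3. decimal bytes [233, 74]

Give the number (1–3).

Key "sz99o" = 73 7a 39 39 6f is exactly B = 5 bytes: K' = 73 7a 39 39 6f.
K' ⊕ ipad = 45 4c 0f 0f 59; K' ⊕ opad = 2f 26 65 65 33.
m1: inner = H(45 4c 0f 0f 59 78 52) = d2; tag = H(2f 26 65 65 33 d2) = 24
m2: inner = H(45 4c 0f 0f 59 36 dd) = 1b; tag = H(2f 26 65 65 33 1b) = 6d ← matches
m3: inner = H(45 4c 0f 0f 59 e9 4a) = 3b; tag = H(2f 26 65 65 33 3b) = 8d

2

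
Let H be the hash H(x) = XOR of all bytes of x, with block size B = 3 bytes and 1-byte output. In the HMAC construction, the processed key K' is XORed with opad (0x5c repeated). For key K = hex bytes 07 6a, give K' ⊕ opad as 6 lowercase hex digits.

Key hex bytes 07 6a is 2 bytes ≤ B = 3; zero-pad to 3 bytes: K' = 07 6a 00.
XOR each byte with 0x5c: 07⊕5c=5b, 6a⊕5c=36, 00⊕5c=5c.

5b365c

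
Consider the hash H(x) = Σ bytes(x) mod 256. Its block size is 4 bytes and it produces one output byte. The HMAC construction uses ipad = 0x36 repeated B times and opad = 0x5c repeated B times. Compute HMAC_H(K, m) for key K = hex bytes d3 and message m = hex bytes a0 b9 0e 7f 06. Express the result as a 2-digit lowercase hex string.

16

Key hex bytes d3 is 1 byte ≤ B = 4; zero-pad to 4 bytes: K' = d3 00 00 00.
K' ⊕ ipad = e5 36 36 36.  K' ⊕ opad = 8f 5c 5c 5c.
Inner input = (K'⊕ipad) ∥ m = e5 36 36 36 ∥ a0 b9 0e 7f 06.
Inner hash: sum = 229+54+54+54+160+185+14+127+6 = 883; mod 256 = 115 → 73.
Outer input = (K'⊕opad) ∥ inner = 8f 5c 5c 5c ∥ 73.
Outer hash (tag): sum = 143+92+92+92+115 = 534; mod 256 = 22 → 16.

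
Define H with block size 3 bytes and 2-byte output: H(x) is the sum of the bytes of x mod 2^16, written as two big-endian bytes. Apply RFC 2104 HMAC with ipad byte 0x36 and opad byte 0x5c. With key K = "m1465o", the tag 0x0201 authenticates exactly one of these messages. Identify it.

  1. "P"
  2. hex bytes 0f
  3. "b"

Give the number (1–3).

1

Key "m1465o" = 6d 31 34 36 35 6f is 6 bytes > B = 3, so hash it first: H(key) = 01 ac, then zero-pad to 3 bytes: K' = 01 ac 00.
K' ⊕ ipad = 37 9a 36; K' ⊕ opad = 5d f0 5c.
m1: inner = H(37 9a 36 50) = 01 57; tag = H(5d f0 5c 01 57) = 0201 ← matches
m2: inner = H(37 9a 36 0f) = 01 16; tag = H(5d f0 5c 01 16) = 01c0
m3: inner = H(37 9a 36 62) = 01 69; tag = H(5d f0 5c 01 69) = 0213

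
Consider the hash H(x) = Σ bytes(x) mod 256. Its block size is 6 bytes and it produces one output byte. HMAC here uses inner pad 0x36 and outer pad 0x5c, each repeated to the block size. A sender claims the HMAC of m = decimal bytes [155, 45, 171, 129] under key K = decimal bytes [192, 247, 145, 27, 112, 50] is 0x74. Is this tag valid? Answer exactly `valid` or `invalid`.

invalid

Key decimal bytes [192, 247, 145, 27, 112, 50] = c0 f7 91 1b 70 32 is exactly B = 6 bytes: K' = c0 f7 91 1b 70 32.
K' ⊕ ipad = f6 c1 a7 2d 46 04; K' ⊕ opad = 9c ab cd 47 2c 6e.
Inner hash: sum = 246+193+167+45+70+4+155+45+171+129 = 1225; mod 256 = 201 → c9.
Outer hash (recomputed tag): sum = 156+171+205+71+44+110+201 = 958; mod 256 = 190 → be.
Recomputed tag = be; claimed = 74 → mismatch.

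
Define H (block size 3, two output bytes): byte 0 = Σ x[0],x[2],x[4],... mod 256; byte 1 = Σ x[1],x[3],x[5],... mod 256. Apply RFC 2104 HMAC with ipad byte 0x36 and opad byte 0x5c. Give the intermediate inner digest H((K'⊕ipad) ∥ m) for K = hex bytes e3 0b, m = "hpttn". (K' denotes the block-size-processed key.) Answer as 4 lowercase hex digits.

Key hex bytes e3 0b is 2 bytes ≤ B = 3; zero-pad to 3 bytes: K' = e3 0b 00.
K' ⊕ ipad = d5 3d 36.
Inner input = d5 3d 36 ∥ 68 70 74 74 6e.
Inner hash: even-index sum = 495 mod 256 = 239; odd-index sum = 391 mod 256 = 135 → ef 87.

ef87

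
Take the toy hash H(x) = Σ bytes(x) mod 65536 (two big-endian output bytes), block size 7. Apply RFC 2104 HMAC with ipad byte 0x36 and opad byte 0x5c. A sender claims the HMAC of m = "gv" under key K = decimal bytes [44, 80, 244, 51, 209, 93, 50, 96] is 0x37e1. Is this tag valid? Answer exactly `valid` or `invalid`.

Key decimal bytes [44, 80, 244, 51, 209, 93, 50, 96] = 2c 50 f4 33 d1 5d 32 60 is 8 bytes > B = 7, so hash it first: H(key) = 03 63, then zero-pad to 7 bytes: K' = 03 63 00 00 00 00 00.
K' ⊕ ipad = 35 55 36 36 36 36 36; K' ⊕ opad = 5f 3f 5c 5c 5c 5c 5c.
Inner hash: sum = 53+85+54+54+54+54+54+103+118 = 629 → 02 75.
Outer hash (recomputed tag): sum = 95+63+92+92+92+92+92+2+117 = 737 → 02 e1.
Recomputed tag = 02e1; claimed = 37e1 → mismatch.

invalid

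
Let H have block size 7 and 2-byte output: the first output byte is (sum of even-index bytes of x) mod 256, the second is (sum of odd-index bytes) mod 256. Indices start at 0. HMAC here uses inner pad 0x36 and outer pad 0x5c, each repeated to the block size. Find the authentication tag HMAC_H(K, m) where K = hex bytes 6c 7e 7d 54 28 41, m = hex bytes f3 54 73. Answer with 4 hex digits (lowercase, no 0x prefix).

a894

Key hex bytes 6c 7e 7d 54 28 41 is 6 bytes ≤ B = 7; zero-pad to 7 bytes: K' = 6c 7e 7d 54 28 41 00.
K' ⊕ ipad = 5a 48 4b 62 1e 77 36.  K' ⊕ opad = 30 22 21 08 74 1d 5c.
Inner input = (K'⊕ipad) ∥ m = 5a 48 4b 62 1e 77 36 ∥ f3 54 73.
Inner hash: even-index sum = 333 mod 256 = 77; odd-index sum = 647 mod 256 = 135 → 4d 87.
Outer input = (K'⊕opad) ∥ inner = 30 22 21 08 74 1d 5c ∥ 4d 87.
Outer hash (tag): even-index sum = 424 mod 256 = 168; odd-index sum = 148 mod 256 = 148 → a8 94.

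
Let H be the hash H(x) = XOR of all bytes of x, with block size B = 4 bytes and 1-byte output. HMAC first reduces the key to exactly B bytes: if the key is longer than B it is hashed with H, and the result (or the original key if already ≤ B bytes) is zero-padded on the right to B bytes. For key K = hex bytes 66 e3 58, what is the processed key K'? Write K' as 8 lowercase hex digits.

Key hex bytes 66 e3 58 is 3 bytes ≤ B = 4; zero-pad to 4 bytes: K' = 66 e3 58 00.

66e35800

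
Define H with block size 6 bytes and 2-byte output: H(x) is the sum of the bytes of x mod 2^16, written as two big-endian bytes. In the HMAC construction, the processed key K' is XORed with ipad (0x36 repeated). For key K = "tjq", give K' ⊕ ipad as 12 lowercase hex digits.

425c47363636

Key "tjq" = 74 6a 71 is 3 bytes ≤ B = 6; zero-pad to 6 bytes: K' = 74 6a 71 00 00 00.
XOR each byte with 0x36: 74⊕36=42, 6a⊕36=5c, 71⊕36=47, 00⊕36=36, 00⊕36=36, 00⊕36=36.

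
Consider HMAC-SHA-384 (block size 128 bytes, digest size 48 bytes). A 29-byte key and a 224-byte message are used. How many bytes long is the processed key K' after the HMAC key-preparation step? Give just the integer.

Key is 29 ≤ 128 bytes, zero-padded: |K'| = 128.

128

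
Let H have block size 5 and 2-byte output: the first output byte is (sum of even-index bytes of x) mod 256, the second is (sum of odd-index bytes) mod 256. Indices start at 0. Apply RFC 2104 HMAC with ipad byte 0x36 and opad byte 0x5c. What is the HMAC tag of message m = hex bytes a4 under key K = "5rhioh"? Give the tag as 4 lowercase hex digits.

5721

Key "5rhioh" = 35 72 68 69 6f 68 is 6 bytes > B = 5, so hash it first: H(key) = 0c 43, then zero-pad to 5 bytes: K' = 0c 43 00 00 00.
K' ⊕ ipad = 3a 75 36 36 36.  K' ⊕ opad = 50 1f 5c 5c 5c.
Inner input = (K'⊕ipad) ∥ m = 3a 75 36 36 36 ∥ a4.
Inner hash: even-index sum = 166 mod 256 = 166; odd-index sum = 335 mod 256 = 79 → a6 4f.
Outer input = (K'⊕opad) ∥ inner = 50 1f 5c 5c 5c ∥ a6 4f.
Outer hash (tag): even-index sum = 343 mod 256 = 87; odd-index sum = 289 mod 256 = 33 → 57 21.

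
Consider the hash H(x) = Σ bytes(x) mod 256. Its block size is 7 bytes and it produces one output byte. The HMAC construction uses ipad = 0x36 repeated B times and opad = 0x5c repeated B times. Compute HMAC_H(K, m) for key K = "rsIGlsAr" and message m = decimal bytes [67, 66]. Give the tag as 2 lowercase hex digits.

Key "rsIGlsAr" = 72 73 49 47 6c 73 41 72 is 8 bytes > B = 7, so hash it first: H(key) = 07, then zero-pad to 7 bytes: K' = 07 00 00 00 00 00 00.
K' ⊕ ipad = 31 36 36 36 36 36 36.  K' ⊕ opad = 5b 5c 5c 5c 5c 5c 5c.
Inner input = (K'⊕ipad) ∥ m = 31 36 36 36 36 36 36 ∥ 43 42.
Inner hash: sum = 49+54+54+54+54+54+54+67+66 = 506; mod 256 = 250 → fa.
Outer input = (K'⊕opad) ∥ inner = 5b 5c 5c 5c 5c 5c 5c ∥ fa.
Outer hash (tag): sum = 91+92+92+92+92+92+92+250 = 893; mod 256 = 125 → 7d.

7d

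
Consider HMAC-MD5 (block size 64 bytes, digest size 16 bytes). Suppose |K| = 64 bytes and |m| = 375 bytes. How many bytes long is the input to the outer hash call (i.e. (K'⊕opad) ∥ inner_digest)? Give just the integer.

80

Key is 64 ≤ 64 bytes, zero-padded: |K'| = 64.
Outer input = (K'⊕opad) ∥ H(inner) → 64 + 16 = 80 bytes.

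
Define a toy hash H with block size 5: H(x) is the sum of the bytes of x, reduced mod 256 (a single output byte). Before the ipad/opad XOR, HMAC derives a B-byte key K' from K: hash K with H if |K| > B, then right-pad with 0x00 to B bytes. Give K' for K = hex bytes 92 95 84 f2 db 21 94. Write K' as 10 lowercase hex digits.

2d00000000

|K| = 7 > B = 5, so first hash the key.
H(K): sum = 146+149+132+242+219+33+148 = 1069; mod 256 = 45 → 2d.
Zero-pad H(K) = 2d to 5 bytes: K' = 2d 00 00 00 00.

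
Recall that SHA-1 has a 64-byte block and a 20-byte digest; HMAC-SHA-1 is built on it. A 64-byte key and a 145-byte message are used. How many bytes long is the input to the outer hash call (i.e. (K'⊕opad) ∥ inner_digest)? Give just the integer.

Key is 64 ≤ 64 bytes, zero-padded: |K'| = 64.
Outer input = (K'⊕opad) ∥ H(inner) → 64 + 20 = 84 bytes.

84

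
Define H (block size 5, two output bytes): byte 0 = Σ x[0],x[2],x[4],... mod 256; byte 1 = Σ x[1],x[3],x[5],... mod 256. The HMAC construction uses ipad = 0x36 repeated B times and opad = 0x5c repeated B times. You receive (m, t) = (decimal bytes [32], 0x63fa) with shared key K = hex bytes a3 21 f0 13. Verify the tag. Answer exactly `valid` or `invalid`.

invalid

Key hex bytes a3 21 f0 13 is 4 bytes ≤ B = 5; zero-pad to 5 bytes: K' = a3 21 f0 13 00.
K' ⊕ ipad = 95 17 c6 25 36; K' ⊕ opad = ff 7d ac 4f 5c.
Inner hash: even-index sum = 401 mod 256 = 145; odd-index sum = 92 mod 256 = 92 → 91 5c.
Outer hash (recomputed tag): even-index sum = 611 mod 256 = 99; odd-index sum = 349 mod 256 = 93 → 63 5d.
Recomputed tag = 635d; claimed = 63fa → mismatch.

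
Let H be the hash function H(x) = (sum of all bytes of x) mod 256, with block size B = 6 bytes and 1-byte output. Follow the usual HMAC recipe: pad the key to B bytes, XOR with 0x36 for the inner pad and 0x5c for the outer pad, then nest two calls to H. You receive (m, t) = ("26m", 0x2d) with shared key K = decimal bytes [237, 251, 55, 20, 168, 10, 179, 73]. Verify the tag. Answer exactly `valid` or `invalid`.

invalid

Key decimal bytes [237, 251, 55, 20, 168, 10, 179, 73] = ed fb 37 14 a8 0a b3 49 is 8 bytes > B = 6, so hash it first: H(key) = e1, then zero-pad to 6 bytes: K' = e1 00 00 00 00 00.
K' ⊕ ipad = d7 36 36 36 36 36; K' ⊕ opad = bd 5c 5c 5c 5c 5c.
Inner hash: sum = 215+54+54+54+54+54+50+54+109 = 698; mod 256 = 186 → ba.
Outer hash (recomputed tag): sum = 189+92+92+92+92+92+186 = 835; mod 256 = 67 → 43.
Recomputed tag = 43; claimed = 2d → mismatch.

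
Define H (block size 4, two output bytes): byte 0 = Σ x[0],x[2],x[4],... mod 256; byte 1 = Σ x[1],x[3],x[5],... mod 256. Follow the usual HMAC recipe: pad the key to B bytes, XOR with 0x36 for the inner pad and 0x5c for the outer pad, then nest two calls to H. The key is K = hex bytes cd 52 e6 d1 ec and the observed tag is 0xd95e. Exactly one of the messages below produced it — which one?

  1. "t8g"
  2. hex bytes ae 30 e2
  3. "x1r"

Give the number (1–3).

Key hex bytes cd 52 e6 d1 ec is 5 bytes > B = 4, so hash it first: H(key) = 9f 23, then zero-pad to 4 bytes: K' = 9f 23 00 00.
K' ⊕ ipad = a9 15 36 36; K' ⊕ opad = c3 7f 5c 5c.
m1: inner = H(a9 15 36 36 74 38 67) = ba 83; tag = H(c3 7f 5c 5c ba 83) = d95e ← matches
m2: inner = H(a9 15 36 36 ae 30 e2) = 6f 7b; tag = H(c3 7f 5c 5c 6f 7b) = 8e56
m3: inner = H(a9 15 36 36 78 31 72) = c9 7c; tag = H(c3 7f 5c 5c c9 7c) = e857

1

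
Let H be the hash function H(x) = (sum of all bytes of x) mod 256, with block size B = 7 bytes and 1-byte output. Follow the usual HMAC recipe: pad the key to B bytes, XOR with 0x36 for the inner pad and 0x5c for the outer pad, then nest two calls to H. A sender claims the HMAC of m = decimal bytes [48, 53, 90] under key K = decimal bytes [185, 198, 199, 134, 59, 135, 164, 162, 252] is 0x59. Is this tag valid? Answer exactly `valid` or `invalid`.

Key decimal bytes [185, 198, 199, 134, 59, 135, 164, 162, 252] = b9 c6 c7 86 3b 87 a4 a2 fc is 9 bytes > B = 7, so hash it first: H(key) = d0, then zero-pad to 7 bytes: K' = d0 00 00 00 00 00 00.
K' ⊕ ipad = e6 36 36 36 36 36 36; K' ⊕ opad = 8c 5c 5c 5c 5c 5c 5c.
Inner hash: sum = 230+54+54+54+54+54+54+48+53+90 = 745; mod 256 = 233 → e9.
Outer hash (recomputed tag): sum = 140+92+92+92+92+92+92+233 = 925; mod 256 = 157 → 9d.
Recomputed tag = 9d; claimed = 59 → mismatch.

invalid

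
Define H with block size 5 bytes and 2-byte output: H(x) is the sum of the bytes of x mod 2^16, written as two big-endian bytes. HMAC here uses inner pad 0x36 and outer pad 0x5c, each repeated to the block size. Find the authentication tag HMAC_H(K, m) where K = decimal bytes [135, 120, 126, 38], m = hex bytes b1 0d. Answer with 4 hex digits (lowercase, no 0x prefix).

Key decimal bytes [135, 120, 126, 38] = 87 78 7e 26 is 4 bytes ≤ B = 5; zero-pad to 5 bytes: K' = 87 78 7e 26 00.
K' ⊕ ipad = b1 4e 48 10 36.  K' ⊕ opad = db 24 22 7a 5c.
Inner input = (K'⊕ipad) ∥ m = b1 4e 48 10 36 ∥ b1 0d.
Inner hash: sum = 177+78+72+16+54+177+13 = 587 → 02 4b.
Outer input = (K'⊕opad) ∥ inner = db 24 22 7a 5c ∥ 02 4b.
Outer hash (tag): sum = 219+36+34+122+92+2+75 = 580 → 02 44.

0244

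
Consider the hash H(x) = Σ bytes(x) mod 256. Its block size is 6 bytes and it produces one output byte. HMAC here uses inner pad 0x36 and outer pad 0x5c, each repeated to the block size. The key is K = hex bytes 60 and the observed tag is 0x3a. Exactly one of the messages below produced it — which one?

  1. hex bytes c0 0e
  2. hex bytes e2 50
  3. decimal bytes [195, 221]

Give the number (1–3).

1

Key hex bytes 60 is 1 byte ≤ B = 6; zero-pad to 6 bytes: K' = 60 00 00 00 00 00.
K' ⊕ ipad = 56 36 36 36 36 36; K' ⊕ opad = 3c 5c 5c 5c 5c 5c.
m1: inner = H(56 36 36 36 36 36 c0 0e) = 32; tag = H(3c 5c 5c 5c 5c 5c 32) = 3a ← matches
m2: inner = H(56 36 36 36 36 36 e2 50) = 96; tag = H(3c 5c 5c 5c 5c 5c 96) = 9e
m3: inner = H(56 36 36 36 36 36 c3 dd) = 04; tag = H(3c 5c 5c 5c 5c 5c 04) = 0c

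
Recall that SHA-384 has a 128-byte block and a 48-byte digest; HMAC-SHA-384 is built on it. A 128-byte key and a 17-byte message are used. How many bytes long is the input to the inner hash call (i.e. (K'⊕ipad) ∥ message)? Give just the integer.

145

Key is 128 ≤ 128 bytes, zero-padded: |K'| = 128.
Inner input = (K'⊕ipad) ∥ m → 128 + 17 = 145 bytes.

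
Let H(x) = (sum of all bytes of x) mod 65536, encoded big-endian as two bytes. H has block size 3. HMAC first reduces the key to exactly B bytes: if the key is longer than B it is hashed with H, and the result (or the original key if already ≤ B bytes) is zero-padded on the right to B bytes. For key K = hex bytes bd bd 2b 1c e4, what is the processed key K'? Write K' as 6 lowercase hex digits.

02a500

|K| = 5 > B = 3, so first hash the key.
H(K): sum = 189+189+43+28+228 = 677 → 02 a5.
Zero-pad H(K) = 02 a5 to 3 bytes: K' = 02 a5 00.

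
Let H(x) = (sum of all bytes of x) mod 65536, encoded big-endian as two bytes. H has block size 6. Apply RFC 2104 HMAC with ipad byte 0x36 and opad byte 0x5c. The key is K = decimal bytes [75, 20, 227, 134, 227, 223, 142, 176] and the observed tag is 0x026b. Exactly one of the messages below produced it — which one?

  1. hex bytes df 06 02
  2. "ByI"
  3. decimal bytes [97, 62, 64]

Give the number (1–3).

2

Key decimal bytes [75, 20, 227, 134, 227, 223, 142, 176] = 4b 14 e3 86 e3 df 8e b0 is 8 bytes > B = 6, so hash it first: H(key) = 04 c8, then zero-pad to 6 bytes: K' = 04 c8 00 00 00 00.
K' ⊕ ipad = 32 fe 36 36 36 36; K' ⊕ opad = 58 94 5c 5c 5c 5c.
m1: inner = H(32 fe 36 36 36 36 df 06 02) = 02 ef; tag = H(58 94 5c 5c 5c 5c 02 ef) = 034d
m2: inner = H(32 fe 36 36 36 36 42 79 49) = 03 0c; tag = H(58 94 5c 5c 5c 5c 03 0c) = 026b ← matches
m3: inner = H(32 fe 36 36 36 36 61 3e 40) = 02 e7; tag = H(58 94 5c 5c 5c 5c 02 e7) = 0345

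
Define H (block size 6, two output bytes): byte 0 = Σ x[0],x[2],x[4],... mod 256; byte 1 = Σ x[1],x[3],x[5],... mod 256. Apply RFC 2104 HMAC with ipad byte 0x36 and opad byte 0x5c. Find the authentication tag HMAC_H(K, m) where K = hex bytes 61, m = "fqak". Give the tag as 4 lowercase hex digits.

7f92

Key hex bytes 61 is 1 byte ≤ B = 6; zero-pad to 6 bytes: K' = 61 00 00 00 00 00.
K' ⊕ ipad = 57 36 36 36 36 36.  K' ⊕ opad = 3d 5c 5c 5c 5c 5c.
Inner input = (K'⊕ipad) ∥ m = 57 36 36 36 36 36 ∥ 66 71 61 6b.
Inner hash: even-index sum = 394 mod 256 = 138; odd-index sum = 382 mod 256 = 126 → 8a 7e.
Outer input = (K'⊕opad) ∥ inner = 3d 5c 5c 5c 5c 5c ∥ 8a 7e.
Outer hash (tag): even-index sum = 383 mod 256 = 127; odd-index sum = 402 mod 256 = 146 → 7f 92.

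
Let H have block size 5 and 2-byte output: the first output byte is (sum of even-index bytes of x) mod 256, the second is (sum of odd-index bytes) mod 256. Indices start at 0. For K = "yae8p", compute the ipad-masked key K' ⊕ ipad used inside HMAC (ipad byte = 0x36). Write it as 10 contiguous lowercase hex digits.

4f57530e46

Key "yae8p" = 79 61 65 38 70 is exactly B = 5 bytes: K' = 79 61 65 38 70.
XOR each byte with 0x36: 79⊕36=4f, 61⊕36=57, 65⊕36=53, 38⊕36=0e, 70⊕36=46.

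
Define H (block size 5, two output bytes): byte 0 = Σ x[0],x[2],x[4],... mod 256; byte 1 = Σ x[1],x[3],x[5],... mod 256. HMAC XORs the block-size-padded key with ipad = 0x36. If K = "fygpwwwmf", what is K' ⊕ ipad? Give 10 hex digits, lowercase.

Key "fygpwwwmf" = 66 79 67 70 77 77 77 6d 66 is 9 bytes > B = 5, so hash it first: H(key) = 21 cd, then zero-pad to 5 bytes: K' = 21 cd 00 00 00.
XOR each byte with 0x36: 21⊕36=17, cd⊕36=fb, 00⊕36=36, 00⊕36=36, 00⊕36=36.

17fb363636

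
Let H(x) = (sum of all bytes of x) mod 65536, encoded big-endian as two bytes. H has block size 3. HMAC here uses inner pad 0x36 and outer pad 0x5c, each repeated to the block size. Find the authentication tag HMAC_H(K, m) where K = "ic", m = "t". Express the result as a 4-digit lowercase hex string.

Key "ic" = 69 63 is 2 bytes ≤ B = 3; zero-pad to 3 bytes: K' = 69 63 00.
K' ⊕ ipad = 5f 55 36.  K' ⊕ opad = 35 3f 5c.
Inner input = (K'⊕ipad) ∥ m = 5f 55 36 ∥ 74.
Inner hash: sum = 95+85+54+116 = 350 → 01 5e.
Outer input = (K'⊕opad) ∥ inner = 35 3f 5c ∥ 01 5e.
Outer hash (tag): sum = 53+63+92+1+94 = 303 → 01 2f.

012f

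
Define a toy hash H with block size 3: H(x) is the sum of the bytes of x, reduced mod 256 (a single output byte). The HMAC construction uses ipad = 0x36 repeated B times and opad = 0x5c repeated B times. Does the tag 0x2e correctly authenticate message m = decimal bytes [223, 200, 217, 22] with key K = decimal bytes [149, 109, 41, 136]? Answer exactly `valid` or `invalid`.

valid

Key decimal bytes [149, 109, 41, 136] = 95 6d 29 88 is 4 bytes > B = 3, so hash it first: H(key) = b3, then zero-pad to 3 bytes: K' = b3 00 00.
K' ⊕ ipad = 85 36 36; K' ⊕ opad = ef 5c 5c.
Inner hash: sum = 133+54+54+223+200+217+22 = 903; mod 256 = 135 → 87.
Outer hash (recomputed tag): sum = 239+92+92+135 = 558; mod 256 = 46 → 2e.
Recomputed tag = 2e; claimed = 2e → match.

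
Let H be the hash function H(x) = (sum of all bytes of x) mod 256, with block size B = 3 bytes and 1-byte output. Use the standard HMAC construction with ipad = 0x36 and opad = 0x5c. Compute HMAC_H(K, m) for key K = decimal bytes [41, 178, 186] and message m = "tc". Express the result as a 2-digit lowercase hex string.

4f

Key decimal bytes [41, 178, 186] = 29 b2 ba is exactly B = 3 bytes: K' = 29 b2 ba.
K' ⊕ ipad = 1f 84 8c.  K' ⊕ opad = 75 ee e6.
Inner input = (K'⊕ipad) ∥ m = 1f 84 8c ∥ 74 63.
Inner hash: sum = 31+132+140+116+99 = 518; mod 256 = 6 → 06.
Outer input = (K'⊕opad) ∥ inner = 75 ee e6 ∥ 06.
Outer hash (tag): sum = 117+238+230+6 = 591; mod 256 = 79 → 4f.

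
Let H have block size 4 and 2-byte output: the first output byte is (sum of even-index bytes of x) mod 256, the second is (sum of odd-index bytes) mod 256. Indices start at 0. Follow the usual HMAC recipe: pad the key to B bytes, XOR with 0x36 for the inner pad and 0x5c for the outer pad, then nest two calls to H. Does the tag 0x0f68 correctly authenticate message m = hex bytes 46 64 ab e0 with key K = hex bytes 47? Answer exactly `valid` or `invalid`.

Key hex bytes 47 is 1 byte ≤ B = 4; zero-pad to 4 bytes: K' = 47 00 00 00.
K' ⊕ ipad = 71 36 36 36; K' ⊕ opad = 1b 5c 5c 5c.
Inner hash: even-index sum = 408 mod 256 = 152; odd-index sum = 432 mod 256 = 176 → 98 b0.
Outer hash (recomputed tag): even-index sum = 271 mod 256 = 15; odd-index sum = 360 mod 256 = 104 → 0f 68.
Recomputed tag = 0f68; claimed = 0f68 → match.

valid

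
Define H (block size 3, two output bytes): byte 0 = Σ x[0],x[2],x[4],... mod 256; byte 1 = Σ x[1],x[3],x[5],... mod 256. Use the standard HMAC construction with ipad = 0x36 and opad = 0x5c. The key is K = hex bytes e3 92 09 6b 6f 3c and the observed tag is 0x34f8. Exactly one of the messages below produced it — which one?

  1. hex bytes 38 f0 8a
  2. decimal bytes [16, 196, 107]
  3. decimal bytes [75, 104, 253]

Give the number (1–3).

1

Key hex bytes e3 92 09 6b 6f 3c is 6 bytes > B = 3, so hash it first: H(key) = 5b 39, then zero-pad to 3 bytes: K' = 5b 39 00.
K' ⊕ ipad = 6d 0f 36; K' ⊕ opad = 07 65 5c.
m1: inner = H(6d 0f 36 38 f0 8a) = 93 d1; tag = H(07 65 5c 93 d1) = 34f8 ← matches
m2: inner = H(6d 0f 36 10 c4 6b) = 67 8a; tag = H(07 65 5c 67 8a) = edcc
m3: inner = H(6d 0f 36 4b 68 fd) = 0b 57; tag = H(07 65 5c 0b 57) = ba70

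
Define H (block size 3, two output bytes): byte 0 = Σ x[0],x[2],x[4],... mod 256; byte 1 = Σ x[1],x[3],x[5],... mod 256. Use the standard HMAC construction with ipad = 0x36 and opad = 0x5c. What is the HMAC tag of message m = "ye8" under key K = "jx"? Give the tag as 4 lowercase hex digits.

Key "jx" = 6a 78 is 2 bytes ≤ B = 3; zero-pad to 3 bytes: K' = 6a 78 00.
K' ⊕ ipad = 5c 4e 36.  K' ⊕ opad = 36 24 5c.
Inner input = (K'⊕ipad) ∥ m = 5c 4e 36 ∥ 79 65 38.
Inner hash: even-index sum = 247 mod 256 = 247; odd-index sum = 255 mod 256 = 255 → f7 ff.
Outer input = (K'⊕opad) ∥ inner = 36 24 5c ∥ f7 ff.
Outer hash (tag): even-index sum = 401 mod 256 = 145; odd-index sum = 283 mod 256 = 27 → 91 1b.

911b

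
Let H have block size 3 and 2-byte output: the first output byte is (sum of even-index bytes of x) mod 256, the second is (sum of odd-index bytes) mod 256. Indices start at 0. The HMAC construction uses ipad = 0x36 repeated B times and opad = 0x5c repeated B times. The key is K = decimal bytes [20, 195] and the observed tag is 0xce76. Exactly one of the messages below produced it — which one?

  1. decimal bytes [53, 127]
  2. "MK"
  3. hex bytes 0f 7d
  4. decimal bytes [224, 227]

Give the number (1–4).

1

Key decimal bytes [20, 195] = 14 c3 is 2 bytes ≤ B = 3; zero-pad to 3 bytes: K' = 14 c3 00.
K' ⊕ ipad = 22 f5 36; K' ⊕ opad = 48 9f 5c.
m1: inner = H(22 f5 36 35 7f) = d7 2a; tag = H(48 9f 5c d7 2a) = ce76 ← matches
m2: inner = H(22 f5 36 4d 4b) = a3 42; tag = H(48 9f 5c a3 42) = e642
m3: inner = H(22 f5 36 0f 7d) = d5 04; tag = H(48 9f 5c d5 04) = a874
m4: inner = H(22 f5 36 e0 e3) = 3b d5; tag = H(48 9f 5c 3b d5) = 79da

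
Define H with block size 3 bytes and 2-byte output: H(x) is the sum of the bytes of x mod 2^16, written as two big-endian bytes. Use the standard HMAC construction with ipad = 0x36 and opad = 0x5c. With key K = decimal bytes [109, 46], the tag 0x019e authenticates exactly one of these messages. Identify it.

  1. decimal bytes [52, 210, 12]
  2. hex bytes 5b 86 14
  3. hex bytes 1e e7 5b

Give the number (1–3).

Key decimal bytes [109, 46] = 6d 2e is 2 bytes ≤ B = 3; zero-pad to 3 bytes: K' = 6d 2e 00.
K' ⊕ ipad = 5b 18 36; K' ⊕ opad = 31 72 5c.
m1: inner = H(5b 18 36 34 d2 0c) = 01 bb; tag = H(31 72 5c 01 bb) = 01bb
m2: inner = H(5b 18 36 5b 86 14) = 01 9e; tag = H(31 72 5c 01 9e) = 019e ← matches
m3: inner = H(5b 18 36 1e e7 5b) = 02 09; tag = H(31 72 5c 02 09) = 010a

2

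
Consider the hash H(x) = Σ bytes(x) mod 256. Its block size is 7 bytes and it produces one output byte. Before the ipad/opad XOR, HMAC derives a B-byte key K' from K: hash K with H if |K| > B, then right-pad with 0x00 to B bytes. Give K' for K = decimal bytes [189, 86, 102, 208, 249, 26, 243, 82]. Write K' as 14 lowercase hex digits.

|K| = 8 > B = 7, so first hash the key.
H(K): sum = 189+86+102+208+249+26+243+82 = 1185; mod 256 = 161 → a1.
Zero-pad H(K) = a1 to 7 bytes: K' = a1 00 00 00 00 00 00.

a1000000000000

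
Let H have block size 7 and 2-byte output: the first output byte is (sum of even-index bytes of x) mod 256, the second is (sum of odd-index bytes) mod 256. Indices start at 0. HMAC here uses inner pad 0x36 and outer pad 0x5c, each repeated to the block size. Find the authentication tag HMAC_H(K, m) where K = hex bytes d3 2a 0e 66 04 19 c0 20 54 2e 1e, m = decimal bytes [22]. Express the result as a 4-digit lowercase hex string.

Key hex bytes d3 2a 0e 66 04 19 c0 20 54 2e 1e is 11 bytes > B = 7, so hash it first: H(key) = 17 f7, then zero-pad to 7 bytes: K' = 17 f7 00 00 00 00 00.
K' ⊕ ipad = 21 c1 36 36 36 36 36.  K' ⊕ opad = 4b ab 5c 5c 5c 5c 5c.
Inner input = (K'⊕ipad) ∥ m = 21 c1 36 36 36 36 36 ∥ 16.
Inner hash: even-index sum = 195 mod 256 = 195; odd-index sum = 323 mod 256 = 67 → c3 43.
Outer input = (K'⊕opad) ∥ inner = 4b ab 5c 5c 5c 5c 5c ∥ c3 43.
Outer hash (tag): even-index sum = 418 mod 256 = 162; odd-index sum = 550 mod 256 = 38 → a2 26.

a226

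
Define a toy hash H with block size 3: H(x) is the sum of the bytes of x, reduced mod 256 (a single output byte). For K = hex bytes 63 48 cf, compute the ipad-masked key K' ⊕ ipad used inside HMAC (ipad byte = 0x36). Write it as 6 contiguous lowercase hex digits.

557ef9

Key hex bytes 63 48 cf is exactly B = 3 bytes: K' = 63 48 cf.
XOR each byte with 0x36: 63⊕36=55, 48⊕36=7e, cf⊕36=f9.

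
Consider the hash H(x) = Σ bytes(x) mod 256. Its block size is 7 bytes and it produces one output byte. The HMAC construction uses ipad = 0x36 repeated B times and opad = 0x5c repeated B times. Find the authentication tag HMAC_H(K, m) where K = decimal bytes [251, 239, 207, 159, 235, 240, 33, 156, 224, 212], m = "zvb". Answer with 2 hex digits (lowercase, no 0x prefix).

48

Key decimal bytes [251, 239, 207, 159, 235, 240, 33, 156, 224, 212] = fb ef cf 9f eb f0 21 9c e0 d4 is 10 bytes > B = 7, so hash it first: H(key) = a4, then zero-pad to 7 bytes: K' = a4 00 00 00 00 00 00.
K' ⊕ ipad = 92 36 36 36 36 36 36.  K' ⊕ opad = f8 5c 5c 5c 5c 5c 5c.
Inner input = (K'⊕ipad) ∥ m = 92 36 36 36 36 36 36 ∥ 7a 76 62.
Inner hash: sum = 146+54+54+54+54+54+54+122+118+98 = 808; mod 256 = 40 → 28.
Outer input = (K'⊕opad) ∥ inner = f8 5c 5c 5c 5c 5c 5c ∥ 28.
Outer hash (tag): sum = 248+92+92+92+92+92+92+40 = 840; mod 256 = 72 → 48.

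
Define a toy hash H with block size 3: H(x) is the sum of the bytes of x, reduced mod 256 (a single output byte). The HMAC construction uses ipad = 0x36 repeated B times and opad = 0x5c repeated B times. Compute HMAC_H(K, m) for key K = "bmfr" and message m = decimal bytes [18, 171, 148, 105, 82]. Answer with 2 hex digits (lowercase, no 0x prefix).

Key "bmfr" = 62 6d 66 72 is 4 bytes > B = 3, so hash it first: H(key) = a7, then zero-pad to 3 bytes: K' = a7 00 00.
K' ⊕ ipad = 91 36 36.  K' ⊕ opad = fb 5c 5c.
Inner input = (K'⊕ipad) ∥ m = 91 36 36 ∥ 12 ab 94 69 52.
Inner hash: sum = 145+54+54+18+171+148+105+82 = 777; mod 256 = 9 → 09.
Outer input = (K'⊕opad) ∥ inner = fb 5c 5c ∥ 09.
Outer hash (tag): sum = 251+92+92+9 = 444; mod 256 = 188 → bc.

bc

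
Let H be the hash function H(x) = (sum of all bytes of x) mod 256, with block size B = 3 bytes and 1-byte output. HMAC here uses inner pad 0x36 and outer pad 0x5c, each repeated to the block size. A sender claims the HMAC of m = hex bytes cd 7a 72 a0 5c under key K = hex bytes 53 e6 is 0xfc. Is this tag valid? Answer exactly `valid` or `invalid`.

Key hex bytes 53 e6 is 2 bytes ≤ B = 3; zero-pad to 3 bytes: K' = 53 e6 00.
K' ⊕ ipad = 65 d0 36; K' ⊕ opad = 0f ba 5c.
Inner hash: sum = 101+208+54+205+122+114+160+92 = 1056; mod 256 = 32 → 20.
Outer hash (recomputed tag): sum = 15+186+92+32 = 325; mod 256 = 69 → 45.
Recomputed tag = 45; claimed = fc → mismatch.

invalid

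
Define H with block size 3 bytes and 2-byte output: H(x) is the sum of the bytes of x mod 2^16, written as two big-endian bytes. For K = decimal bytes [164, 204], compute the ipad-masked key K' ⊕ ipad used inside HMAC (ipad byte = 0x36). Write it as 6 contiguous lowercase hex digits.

Key decimal bytes [164, 204] = a4 cc is 2 bytes ≤ B = 3; zero-pad to 3 bytes: K' = a4 cc 00.
XOR each byte with 0x36: a4⊕36=92, cc⊕36=fa, 00⊕36=36.

92fa36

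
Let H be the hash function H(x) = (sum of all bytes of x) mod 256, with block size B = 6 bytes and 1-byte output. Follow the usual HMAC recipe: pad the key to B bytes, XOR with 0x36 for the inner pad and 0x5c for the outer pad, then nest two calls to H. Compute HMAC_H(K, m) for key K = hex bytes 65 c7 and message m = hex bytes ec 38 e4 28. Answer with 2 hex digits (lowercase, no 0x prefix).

Key hex bytes 65 c7 is 2 bytes ≤ B = 6; zero-pad to 6 bytes: K' = 65 c7 00 00 00 00.
K' ⊕ ipad = 53 f1 36 36 36 36.  K' ⊕ opad = 39 9b 5c 5c 5c 5c.
Inner input = (K'⊕ipad) ∥ m = 53 f1 36 36 36 36 ∥ ec 38 e4 28.
Inner hash: sum = 83+241+54+54+54+54+236+56+228+40 = 1100; mod 256 = 76 → 4c.
Outer input = (K'⊕opad) ∥ inner = 39 9b 5c 5c 5c 5c ∥ 4c.
Outer hash (tag): sum = 57+155+92+92+92+92+76 = 656; mod 256 = 144 → 90.

90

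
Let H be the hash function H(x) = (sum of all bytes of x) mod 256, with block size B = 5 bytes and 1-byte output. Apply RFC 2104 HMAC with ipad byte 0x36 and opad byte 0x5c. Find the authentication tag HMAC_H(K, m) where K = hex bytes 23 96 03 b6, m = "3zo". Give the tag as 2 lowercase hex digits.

Key hex bytes 23 96 03 b6 is 4 bytes ≤ B = 5; zero-pad to 5 bytes: K' = 23 96 03 b6 00.
K' ⊕ ipad = 15 a0 35 80 36.  K' ⊕ opad = 7f ca 5f ea 5c.
Inner input = (K'⊕ipad) ∥ m = 15 a0 35 80 36 ∥ 33 7a 6f.
Inner hash: sum = 21+160+53+128+54+51+122+111 = 700; mod 256 = 188 → bc.
Outer input = (K'⊕opad) ∥ inner = 7f ca 5f ea 5c ∥ bc.
Outer hash (tag): sum = 127+202+95+234+92+188 = 938; mod 256 = 170 → aa.

aa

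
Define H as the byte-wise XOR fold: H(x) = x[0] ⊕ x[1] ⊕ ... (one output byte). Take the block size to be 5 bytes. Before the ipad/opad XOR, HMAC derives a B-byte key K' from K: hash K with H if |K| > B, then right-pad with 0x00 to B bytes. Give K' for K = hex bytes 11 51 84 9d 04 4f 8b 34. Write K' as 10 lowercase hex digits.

ad00000000

|K| = 8 > B = 5, so first hash the key.
H(K): XOR 11⊕51⊕84⊕9d⊕04⊕4f⊕8b⊕34 = ad.
Zero-pad H(K) = ad to 5 bytes: K' = ad 00 00 00 00.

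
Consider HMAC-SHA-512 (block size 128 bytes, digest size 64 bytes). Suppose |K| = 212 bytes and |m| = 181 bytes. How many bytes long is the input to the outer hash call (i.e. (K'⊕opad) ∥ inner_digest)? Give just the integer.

Key is 212 > 128 bytes, so it is hashed to 64 bytes then zero-padded to 128: |K'| = 128.
Outer input = (K'⊕opad) ∥ H(inner) → 128 + 64 = 192 bytes.

192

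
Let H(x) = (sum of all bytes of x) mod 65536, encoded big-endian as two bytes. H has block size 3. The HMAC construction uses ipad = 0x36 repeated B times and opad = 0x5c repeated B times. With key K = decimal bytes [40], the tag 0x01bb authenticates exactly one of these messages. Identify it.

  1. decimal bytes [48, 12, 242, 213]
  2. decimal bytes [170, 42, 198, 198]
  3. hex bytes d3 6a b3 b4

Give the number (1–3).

1

Key decimal bytes [40] = 28 is 1 byte ≤ B = 3; zero-pad to 3 bytes: K' = 28 00 00.
K' ⊕ ipad = 1e 36 36; K' ⊕ opad = 74 5c 5c.
m1: inner = H(1e 36 36 30 0c f2 d5) = 02 8d; tag = H(74 5c 5c 02 8d) = 01bb ← matches
m2: inner = H(1e 36 36 aa 2a c6 c6) = 02 ea; tag = H(74 5c 5c 02 ea) = 0218
m3: inner = H(1e 36 36 d3 6a b3 b4) = 03 2e; tag = H(74 5c 5c 03 2e) = 015d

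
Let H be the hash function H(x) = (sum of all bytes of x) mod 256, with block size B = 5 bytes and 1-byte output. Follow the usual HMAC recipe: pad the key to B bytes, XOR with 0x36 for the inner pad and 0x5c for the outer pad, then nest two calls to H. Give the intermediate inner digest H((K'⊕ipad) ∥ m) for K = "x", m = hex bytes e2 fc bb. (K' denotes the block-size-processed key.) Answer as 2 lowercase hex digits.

Key "x" = 78 is 1 byte ≤ B = 5; zero-pad to 5 bytes: K' = 78 00 00 00 00.
K' ⊕ ipad = 4e 36 36 36 36.
Inner input = 4e 36 36 36 36 ∥ e2 fc bb.
Inner hash: sum = 78+54+54+54+54+226+252+187 = 959; mod 256 = 191 → bf.

bf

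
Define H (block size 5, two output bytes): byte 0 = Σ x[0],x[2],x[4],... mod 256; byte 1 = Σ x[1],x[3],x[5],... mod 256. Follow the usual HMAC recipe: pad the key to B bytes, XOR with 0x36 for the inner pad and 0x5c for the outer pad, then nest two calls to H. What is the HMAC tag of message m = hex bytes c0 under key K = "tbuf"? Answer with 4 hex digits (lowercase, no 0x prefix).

1133

Key "tbuf" = 74 62 75 66 is 4 bytes ≤ B = 5; zero-pad to 5 bytes: K' = 74 62 75 66 00.
K' ⊕ ipad = 42 54 43 50 36.  K' ⊕ opad = 28 3e 29 3a 5c.
Inner input = (K'⊕ipad) ∥ m = 42 54 43 50 36 ∥ c0.
Inner hash: even-index sum = 187 mod 256 = 187; odd-index sum = 356 mod 256 = 100 → bb 64.
Outer input = (K'⊕opad) ∥ inner = 28 3e 29 3a 5c ∥ bb 64.
Outer hash (tag): even-index sum = 273 mod 256 = 17; odd-index sum = 307 mod 256 = 51 → 11 33.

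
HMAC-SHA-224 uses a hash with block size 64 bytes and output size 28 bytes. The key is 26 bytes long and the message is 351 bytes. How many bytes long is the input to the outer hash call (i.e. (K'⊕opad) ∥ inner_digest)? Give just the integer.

92

Key is 26 ≤ 64 bytes, zero-padded: |K'| = 64.
Outer input = (K'⊕opad) ∥ H(inner) → 64 + 28 = 92 bytes.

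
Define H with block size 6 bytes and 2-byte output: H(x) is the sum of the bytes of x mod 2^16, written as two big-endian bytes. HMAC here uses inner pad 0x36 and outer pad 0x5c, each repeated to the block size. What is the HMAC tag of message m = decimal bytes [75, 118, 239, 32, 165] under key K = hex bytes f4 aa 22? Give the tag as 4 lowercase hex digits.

03bd

Key hex bytes f4 aa 22 is 3 bytes ≤ B = 6; zero-pad to 6 bytes: K' = f4 aa 22 00 00 00.
K' ⊕ ipad = c2 9c 14 36 36 36.  K' ⊕ opad = a8 f6 7e 5c 5c 5c.
Inner input = (K'⊕ipad) ∥ m = c2 9c 14 36 36 36 ∥ 4b 76 ef 20 a5.
Inner hash: sum = 194+156+20+54+54+54+75+118+239+32+165 = 1161 → 04 89.
Outer input = (K'⊕opad) ∥ inner = a8 f6 7e 5c 5c 5c ∥ 04 89.
Outer hash (tag): sum = 168+246+126+92+92+92+4+137 = 957 → 03 bd.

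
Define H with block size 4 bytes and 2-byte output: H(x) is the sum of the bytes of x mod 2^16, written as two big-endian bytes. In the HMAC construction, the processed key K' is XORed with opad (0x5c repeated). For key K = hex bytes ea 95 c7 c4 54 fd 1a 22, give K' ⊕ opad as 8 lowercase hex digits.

Key hex bytes ea 95 c7 c4 54 fd 1a 22 is 8 bytes > B = 4, so hash it first: H(key) = 04 97, then zero-pad to 4 bytes: K' = 04 97 00 00.
XOR each byte with 0x5c: 04⊕5c=58, 97⊕5c=cb, 00⊕5c=5c, 00⊕5c=5c.

58cb5c5c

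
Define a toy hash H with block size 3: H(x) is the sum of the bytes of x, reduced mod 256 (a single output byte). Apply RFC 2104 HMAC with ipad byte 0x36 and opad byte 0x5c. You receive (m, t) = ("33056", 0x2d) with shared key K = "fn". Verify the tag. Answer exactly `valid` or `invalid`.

Key "fn" = 66 6e is 2 bytes ≤ B = 3; zero-pad to 3 bytes: K' = 66 6e 00.
K' ⊕ ipad = 50 58 36; K' ⊕ opad = 3a 32 5c.
Inner hash: sum = 80+88+54+51+51+48+53+54 = 479; mod 256 = 223 → df.
Outer hash (recomputed tag): sum = 58+50+92+223 = 423; mod 256 = 167 → a7.
Recomputed tag = a7; claimed = 2d → mismatch.

invalid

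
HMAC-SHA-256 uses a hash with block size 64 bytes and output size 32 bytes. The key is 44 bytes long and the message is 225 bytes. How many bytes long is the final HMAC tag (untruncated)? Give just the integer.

32

The tag is one SHA-256 digest: 32 bytes.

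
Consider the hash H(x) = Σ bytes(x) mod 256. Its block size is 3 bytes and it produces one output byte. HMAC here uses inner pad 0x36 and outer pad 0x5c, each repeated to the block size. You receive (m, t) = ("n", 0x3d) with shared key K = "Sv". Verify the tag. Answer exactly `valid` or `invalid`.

invalid

Key "Sv" = 53 76 is 2 bytes ≤ B = 3; zero-pad to 3 bytes: K' = 53 76 00.
K' ⊕ ipad = 65 40 36; K' ⊕ opad = 0f 2a 5c.
Inner hash: sum = 101+64+54+110 = 329; mod 256 = 73 → 49.
Outer hash (recomputed tag): sum = 15+42+92+73 = 222 → de.
Recomputed tag = de; claimed = 3d → mismatch.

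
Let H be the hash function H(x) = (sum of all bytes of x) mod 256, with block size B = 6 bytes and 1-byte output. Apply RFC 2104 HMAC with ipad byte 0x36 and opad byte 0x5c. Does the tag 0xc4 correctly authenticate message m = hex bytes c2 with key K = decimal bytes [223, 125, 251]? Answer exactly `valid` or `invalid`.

valid

Key decimal bytes [223, 125, 251] = df 7d fb is 3 bytes ≤ B = 6; zero-pad to 6 bytes: K' = df 7d fb 00 00 00.
K' ⊕ ipad = e9 4b cd 36 36 36; K' ⊕ opad = 83 21 a7 5c 5c 5c.
Inner hash: sum = 233+75+205+54+54+54+194 = 869; mod 256 = 101 → 65.
Outer hash (recomputed tag): sum = 131+33+167+92+92+92+101 = 708; mod 256 = 196 → c4.
Recomputed tag = c4; claimed = c4 → match.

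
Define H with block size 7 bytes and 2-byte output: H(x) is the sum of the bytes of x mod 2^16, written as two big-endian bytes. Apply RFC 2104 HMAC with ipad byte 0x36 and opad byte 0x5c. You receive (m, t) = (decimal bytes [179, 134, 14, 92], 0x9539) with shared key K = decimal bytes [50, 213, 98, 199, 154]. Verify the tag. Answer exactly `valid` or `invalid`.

Key decimal bytes [50, 213, 98, 199, 154] = 32 d5 62 c7 9a is 5 bytes ≤ B = 7; zero-pad to 7 bytes: K' = 32 d5 62 c7 9a 00 00.
K' ⊕ ipad = 04 e3 54 f1 ac 36 36; K' ⊕ opad = 6e 89 3e 9b c6 5c 5c.
Inner hash: sum = 4+227+84+241+172+54+54+179+134+14+92 = 1255 → 04 e7.
Outer hash (recomputed tag): sum = 110+137+62+155+198+92+92+4+231 = 1081 → 04 39.
Recomputed tag = 0439; claimed = 9539 → mismatch.

invalid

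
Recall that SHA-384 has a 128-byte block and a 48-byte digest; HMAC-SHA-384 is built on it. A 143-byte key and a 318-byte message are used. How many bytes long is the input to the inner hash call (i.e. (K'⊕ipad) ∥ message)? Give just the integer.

446

Key is 143 > 128 bytes, so it is hashed to 48 bytes then zero-padded to 128: |K'| = 128.
Inner input = (K'⊕ipad) ∥ m → 128 + 318 = 446 bytes.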